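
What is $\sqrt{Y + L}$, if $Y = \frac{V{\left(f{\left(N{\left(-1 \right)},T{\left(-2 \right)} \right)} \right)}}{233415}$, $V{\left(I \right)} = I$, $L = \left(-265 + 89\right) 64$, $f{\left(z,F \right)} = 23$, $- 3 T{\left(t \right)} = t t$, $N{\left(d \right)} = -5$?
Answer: $\frac{i \sqrt{68187952837095}}{77805} \approx 106.13 i$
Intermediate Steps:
$T{\left(t \right)} = - \frac{t^{2}}{3}$ ($T{\left(t \right)} = - \frac{t t}{3} = - \frac{t^{2}}{3}$)
$L = -11264$ ($L = \left(-176\right) 64 = -11264$)
$Y = \frac{23}{233415} \approx 9.8537 \cdot 10^{-5}$
$\sqrt{Y + L} = \sqrt{\frac{23}{233415} - 11264} = \sqrt{- \frac{2629186537}{233415}} = \frac{i \sqrt{68187952837095}}{77805}$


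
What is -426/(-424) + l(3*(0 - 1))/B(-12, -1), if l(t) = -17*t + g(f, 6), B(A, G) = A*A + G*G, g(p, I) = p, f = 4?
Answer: 8509/6148 ≈ 1.3840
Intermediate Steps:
B(A, G) = A**2 + G**2
l(t) = 4 - 17*t (l(t) = -17*t + 4 = 4 - 17*t)
-426/(-424) + l(3*(0 - 1))/B(-12, -1) = -426/(-424) + (4 - 51*(0 - 1))/((-12)**2 + (-1)**2) = -426*(-1/424) + (4 - 51*(-1))/(144 + 1) = 213/212 + (4 - 17*(-3))/145 = 213/212 + (4 + 51)*(1/145) = 213/212 + 55*(1/145) = 213/212 + 11/29 = 8509/6148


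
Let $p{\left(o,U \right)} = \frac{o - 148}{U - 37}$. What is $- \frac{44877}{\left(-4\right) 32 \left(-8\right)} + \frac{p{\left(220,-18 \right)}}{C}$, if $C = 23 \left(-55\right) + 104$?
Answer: $- \frac{318394123}{7265280} \approx -43.824$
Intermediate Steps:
$p{\left(o,U \right)} = \frac{-148 + o}{-37 + U}$
$C = -1161$ ($C = -1265 + 104 = -1161$)
$- \frac{44877}{\left(-4\right) 32 \left(-8\right)} + \frac{p{\left(220,-18 \right)}}{C} = - \frac{44877}{\left(-4\right) 32 \left(-8\right)} + \frac{\frac{1}{-37 - 18} \left(-148 + 220\right)}{-1161} = - \frac{44877}{\left(-128\right) \left(-8\right)} + \frac{1}{-55} \cdot 72 \left(- \frac{1}{1161}\right) = - \frac{44877}{1024} + \left(- \frac{1}{55}\right) 72 \left(- \frac{1}{1161}\right) = \left(-44877\right) \frac{1}{1024} - - \frac{8}{7095} = - \frac{44877}{1024} + \frac{8}{7095} = - \frac{318394123}{7265280}$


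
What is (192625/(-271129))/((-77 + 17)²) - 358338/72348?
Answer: -1165916336669/235387690704 ≈ -4.9532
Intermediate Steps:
(192625/(-271129))/((-77 + 17)²) - 358338/72348 = (192625*(-1/271129))/((-60)²) - 358338*1/72348 = -192625/271129/3600 - 59723/12058 = -192625/271129*1/3600 - 59723/12058 = -7705/39042576 - 59723/12058 = -1165916336669/235387690704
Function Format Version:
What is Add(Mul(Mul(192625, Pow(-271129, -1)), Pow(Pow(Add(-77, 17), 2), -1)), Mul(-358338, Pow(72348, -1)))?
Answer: Rational(-1165916336669, 235387690704) ≈ -4.9532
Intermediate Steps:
Add(Mul(Mul(192625, Pow(-271129, -1)), Pow(Pow(Add(-77, 17), 2), -1)), Mul(-358338, Pow(72348, -1))) = Add(Mul(Mul(192625, Rational(-1, 271129)), Pow(Pow(-60, 2), -1)), Mul(-358338, Rational(1, 72348))) = Add(Mul(Rational(-192625, 271129), Pow(3600, -1)), Rational(-59723, 12058)) = Add(Mul(Rational(-192625, 271129), Rational(1, 3600)), Rational(-59723, 12058)) = Add(Rational(-7705, 39042576), Rational(-59723, 12058)) = Rational(-1165916336669, 235387690704)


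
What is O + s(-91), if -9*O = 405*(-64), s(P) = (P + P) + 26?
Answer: 2724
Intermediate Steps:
s(P) = 26 + 2*P (s(P) = 2*P + 26 = 26 + 2*P)
O = 2880 (O = -45*(-64) = -1/9*(-25920) = 2880)
O + s(-91) = 2880 + (26 + 2*(-91)) = 2880 + (26 - 182) = 2880 - 156 = 2724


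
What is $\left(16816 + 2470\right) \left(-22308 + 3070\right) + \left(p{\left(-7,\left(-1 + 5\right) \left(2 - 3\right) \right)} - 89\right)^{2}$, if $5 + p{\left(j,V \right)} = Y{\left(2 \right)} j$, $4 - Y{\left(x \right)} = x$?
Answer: $-371012404$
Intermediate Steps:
$Y{\left(x \right)} = 4 - x$
$p{\left(j,V \right)} = -5 + 2 j$ ($p{\left(j,V \right)} = -5 + \left(4 - 2\right) j = -5 + 2 j$)
$\left(16816 + 2470\right) \left(-22308 + 3070\right) + \left(p{\left(-7,\left(-1 + 5\right) \left(2 - 3\right) \right)} - 89\right)^{2} = \left(16816 + 2470\right) \left(-22308 + 3070\right) + \left(\left(-5 + 2 \left(-7\right)\right) - 89\right)^{2} = 19286 \left(-19238\right) + \left(\left(-5 - 14\right) - 89\right)^{2} = -371024068 + \left(-19 - 89\right)^{2} = -371024068 + \left(-108\right)^{2} = -371024068 + 11664 = -371012404$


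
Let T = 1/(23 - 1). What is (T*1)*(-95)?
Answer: -95/22 ≈ -4.3182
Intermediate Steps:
T = 1/22 ≈ 0.045455
(T*1)*(-95) = ((1/22)*1)*(-95) = (1/22)*(-95) = -95/22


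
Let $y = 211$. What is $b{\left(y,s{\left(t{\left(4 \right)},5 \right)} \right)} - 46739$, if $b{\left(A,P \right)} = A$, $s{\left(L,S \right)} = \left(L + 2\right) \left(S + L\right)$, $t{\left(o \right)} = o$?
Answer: $-46528$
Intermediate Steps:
$s{\left(L,S \right)} = \left(2 + L\right) \left(L + S\right)$
$b{\left(y,s{\left(t{\left(4 \right)},5 \right)} \right)} - 46739 = 211 - 46739 = -46528$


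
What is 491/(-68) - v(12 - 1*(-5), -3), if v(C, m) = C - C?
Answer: -491/68 ≈ -7.2206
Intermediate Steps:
v(C, m) = 0
491/(-68) - v(12 - 1*(-5), -3) = 491/(-68) - 1*0 = 491*(-1/68) + 0 = -491/68 + 0 = -491/68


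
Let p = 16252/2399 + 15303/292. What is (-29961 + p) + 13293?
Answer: -11634609863/700508 ≈ -16609.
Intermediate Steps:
p = 41457481/700508 (p = 16252*(1/2399) + 15303*(1/292) = 16252/2399 + 15303/292 = 41457481/700508 ≈ 59.182)
(-29961 + p) + 13293 = (-29961 + 41457481/700508) + 13293 = -20946462707/700508 + 13293 = -11634609863/700508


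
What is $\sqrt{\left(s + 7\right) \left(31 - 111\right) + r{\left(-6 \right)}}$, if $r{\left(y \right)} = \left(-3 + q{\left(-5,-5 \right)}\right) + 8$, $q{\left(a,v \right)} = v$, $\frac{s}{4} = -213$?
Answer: $260$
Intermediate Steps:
$s = -852$ ($s = 4 \left(-213\right) = -852$)
$r{\left(y \right)} = 0$ ($r{\left(y \right)} = \left(-3 - 5\right) + 8 = -8 + 8 = 0$)
$\sqrt{\left(s + 7\right) \left(31 - 111\right) + r{\left(-6 \right)}} = \sqrt{\left(-852 + 7\right) \left(31 - 111\right) + 0} = \sqrt{\left(-845\right) \left(-80\right) + 0} = \sqrt{67600 + 0} = \sqrt{67600} = 260$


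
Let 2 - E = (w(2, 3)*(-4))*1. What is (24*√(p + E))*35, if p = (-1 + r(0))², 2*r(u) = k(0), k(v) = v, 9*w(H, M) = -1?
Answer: 280*√23 ≈ 1342.8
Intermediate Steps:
w(H, M) = -⅑ (w(H, M) = (⅑)*(-1) = -⅑)
r(u) = 0 (r(u) = (½)*0 = 0)
p = 1 (p = (-1 + 0)² = (-1)² = 1)
E = 14/9 (E = 2 - (-⅑*(-4)) = 2 - 4/9 = 14/9 ≈ 1.5556)
(24*√(p + E))*35 = (24*√(1 + 14/9))*35 = (24*√(23/9))*35 = (24*(√23/3))*35 = (8*√23)*35 = 280*√23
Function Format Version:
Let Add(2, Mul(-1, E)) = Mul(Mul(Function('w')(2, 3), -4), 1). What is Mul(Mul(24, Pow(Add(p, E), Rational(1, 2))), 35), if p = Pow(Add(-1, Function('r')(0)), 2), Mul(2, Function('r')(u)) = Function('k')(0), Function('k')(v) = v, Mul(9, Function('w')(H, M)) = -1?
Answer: Mul(280, Pow(23, Rational(1, 2))) ≈ 1342.8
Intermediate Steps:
Function('w')(H, M) = Rational(-1, 9) (Function('w')(H, M) = Mul(Rational(1, 9), -1) = Rational(-1, 9))
Function('r')(u) = 0 (Function('r')(u) = Mul(Rational(1, 2), 0) = 0)
p = 1 (p = Pow(Add(-1, 0), 2) = Pow(-1, 2) = 1)
E = Rational(14, 9) (E = Add(2, Mul(-1, Mul(Mul(Rational(-1, 9), -4), 1))) = Add(2, Mul(-1, Mul(Rational(4, 9), 1))) = Add(2, Mul(-1, Rational(4, 9))) = Add(2, Rational(-4, 9)) = Rational(14, 9) ≈ 1.5556)
Mul(Mul(24, Pow(Add(p, E), Rational(1, 2))), 35) = Mul(Mul(24, Pow(Add(1, Rational(14, 9)), Rational(1, 2))), 35) = Mul(Mul(24, Pow(Rational(23, 9), Rational(1, 2))), 35) = Mul(Mul(24, Mul(Rational(1, 3), Pow(23, Rational(1, 2)))), 35) = Mul(Mul(8, Pow(23, Rational(1, 2))), 35) = Mul(280, Pow(23, Rational(1, 2)))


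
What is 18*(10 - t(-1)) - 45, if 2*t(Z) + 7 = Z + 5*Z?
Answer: 252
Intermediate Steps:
t(Z) = -7/2 + 3*Z (t(Z) = -7/2 + (Z + 5*Z)/2 = -7/2 + (6*Z)/2 = -7/2 + 3*Z)
18*(10 - t(-1)) - 45 = 18*(10 - (-7/2 + 3*(-1))) - 45 = 18*(10 - (-7/2 - 3)) - 45 = 18*(10 - 1*(-13/2)) - 45 = 18*(10 + 13/2) - 45 = 18*(33/2) - 45 = 297 - 45 = 252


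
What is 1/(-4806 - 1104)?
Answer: -1/5910 ≈ -0.00016920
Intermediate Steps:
1/(-4806 - 1104) = 1/(-5910) = -1/5910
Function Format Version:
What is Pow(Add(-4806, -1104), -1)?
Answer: Rational(-1, 5910) ≈ -0.00016920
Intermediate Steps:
Pow(Add(-4806, -1104), -1) = Pow(-5910, -1) = Rational(-1, 5910)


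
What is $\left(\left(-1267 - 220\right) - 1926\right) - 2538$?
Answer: $-5951$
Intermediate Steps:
$\left(\left(-1267 - 220\right) - 1926\right) - 2538 = \left(-1487 - 1926\right) - 2538 = -3413 - 2538 = -5951$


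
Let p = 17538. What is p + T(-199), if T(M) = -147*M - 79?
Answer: 46712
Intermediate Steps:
T(M) = -79 - 147*M
p + T(-199) = 17538 + (-79 - 147*(-199)) = 17538 + (-79 + 29253) = 17538 + 29174 = 46712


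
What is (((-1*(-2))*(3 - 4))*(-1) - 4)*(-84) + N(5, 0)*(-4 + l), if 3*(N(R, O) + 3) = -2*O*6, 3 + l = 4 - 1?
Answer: 180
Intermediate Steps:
l = 0 (l = -3 + (4 - 1) = -3 + 3 = 0)
N(R, O) = -3 - 4*O (N(R, O) = -3 + (-2*O*6)/3 = -3 + (-12*O)/3 = -3 - 4*O)
(((-1*(-2))*(3 - 4))*(-1) - 4)*(-84) + N(5, 0)*(-4 + l) = (((-1*(-2))*(3 - 4))*(-1) - 4)*(-84) + (-3 - 4*0)*(-4 + 0) = ((2*(-1))*(-1) - 4)*(-84) + (-3 + 0)*(-4) = (-2*(-1) - 4)*(-84) - 3*(-4) = (2 - 4)*(-84) + 12 = -2*(-84) + 12 = 168 + 12 = 180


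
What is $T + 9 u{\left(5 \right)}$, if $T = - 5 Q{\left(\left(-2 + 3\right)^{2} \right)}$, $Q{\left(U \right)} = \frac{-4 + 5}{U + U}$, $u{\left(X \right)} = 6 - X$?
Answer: $\frac{13}{2} \approx 6.5$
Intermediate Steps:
$Q{\left(U \right)} = \frac{1}{2 U}$ ($Q{\left(U \right)} = 1 \frac{1}{2 U} = \frac{1}{2 U}$)
$T = - \frac{5}{2}$ ($T = - 5 \frac{1}{2 \left(-2 + 3\right)^{2}} = - 5 \frac{1}{2 \cdot 1^{2}} = - 5 \frac{1}{2 \cdot 1} = - 5 \cdot \frac{1}{2} \cdot 1 = \left(-5\right) \frac{1}{2} = - \frac{5}{2} \approx -2.5$)
$T + 9 u{\left(5 \right)} = - \frac{5}{2} + 9 \left(6 - 5\right) = - \frac{5}{2} + 9 \cdot 1 = - \frac{5}{2} + 9 = \frac{13}{2}$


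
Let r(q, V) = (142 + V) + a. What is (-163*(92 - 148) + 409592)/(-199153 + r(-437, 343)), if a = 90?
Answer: -209360/99289 ≈ -2.1086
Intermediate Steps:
r(q, V) = 232 + V (r(q, V) = (142 + V) + 90 = 232 + V)
(-163*(92 - 148) + 409592)/(-199153 + r(-437, 343)) = (-163*(92 - 148) + 409592)/(-199153 + (232 + 343)) = (-163*(-56) + 409592)/(-199153 + 575) = (9128 + 409592)/(-198578) = 418720*(-1/198578) = -209360/99289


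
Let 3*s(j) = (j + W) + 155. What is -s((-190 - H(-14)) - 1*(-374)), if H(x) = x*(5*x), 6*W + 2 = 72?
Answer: 1888/9 ≈ 209.78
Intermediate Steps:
W = 35/3 (W = -1/3 + (1/6)*72 = -1/3 + 12 = 35/3 ≈ 11.667)
H(x) = 5*x**2
s(j) = 500/9 + j/3 (s(j) = ((j + 35/3) + 155)/3 = ((35/3 + j) + 155)/3 = (500/3 + j)/3 = 500/9 + j/3)
-s((-190 - H(-14)) - 1*(-374)) = -(500/9 + ((-190 - 5*(-14)**2) - 1*(-374))/3) = -(500/9 + ((-190 - 5*196) + 374)/3) = -(500/9 + ((-190 - 1*980) + 374)/3) = -(500/9 + ((-190 - 980) + 374)/3) = -(500/9 + (-1170 + 374)/3) = -(500/9 + (1/3)*(-796)) = -(500/9 - 796/3) = -1*(-1888/9) = 1888/9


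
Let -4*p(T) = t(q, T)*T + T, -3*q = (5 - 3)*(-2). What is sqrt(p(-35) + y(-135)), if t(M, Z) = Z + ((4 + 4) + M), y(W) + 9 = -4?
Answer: I*sqrt(8238)/6 ≈ 15.127*I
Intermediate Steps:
y(W) = -13 (y(W) = -9 - 4 = -13)
q = 4/3 (q = -(5 - 3)*(-2)/3 = -2*(-2)/3 = -1/3*(-4) = 4/3 ≈ 1.3333)
t(M, Z) = 8 + M + Z (t(M, Z) = Z + (8 + M) = 8 + M + Z)
p(T) = -T/4 - T*(28/3 + T)/4 (p(T) = -((8 + 4/3 + T)*T + T)/4 = -((28/3 + T)*T + T)/4 = -(T*(28/3 + T) + T)/4 = -(T + T*(28/3 + T))/4 = -T/4 - T*(28/3 + T)/4)
sqrt(p(-35) + y(-135)) = sqrt(-1/12*(-35)*(31 + 3*(-35)) - 13) = sqrt(-1/12*(-35)*(31 - 105) - 13) = sqrt(-1/12*(-35)*(-74) - 13) = sqrt(-1295/6 - 13) = sqrt(-1373/6) = I*sqrt(8238)/6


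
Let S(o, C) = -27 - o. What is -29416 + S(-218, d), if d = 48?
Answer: -29225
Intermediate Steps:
-29416 + S(-218, d) = -29416 + (-27 - 1*(-218)) = -29416 + (-27 + 218) = -29416 + 191 = -29225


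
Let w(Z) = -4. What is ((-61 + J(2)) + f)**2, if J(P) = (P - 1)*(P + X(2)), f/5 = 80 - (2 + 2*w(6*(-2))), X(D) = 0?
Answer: 137641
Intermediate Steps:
f = 430 (f = 5*(80 - (2 + 2*(-4))) = 5*(80 - (2 - 8)) = 5*(80 - 1*(-6)) = 5*(80 + 6) = 5*86 = 430)
J(P) = P*(-1 + P) (J(P) = (P - 1)*(P + 0) = (-1 + P)*P = P*(-1 + P))
((-61 + J(2)) + f)**2 = ((-61 + 2*(-1 + 2)) + 430)**2 = ((-61 + 2*1) + 430)**2 = ((-61 + 2) + 430)**2 = (-59 + 430)**2 = 371**2 = 137641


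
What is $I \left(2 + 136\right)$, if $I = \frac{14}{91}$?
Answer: $\frac{276}{13} \approx 21.231$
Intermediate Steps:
$I = \frac{2}{13}$ ($I = 14 \cdot \frac{1}{91} = \frac{2}{13} \approx 0.15385$)
$I \left(2 + 136\right) = \frac{2 \left(2 + 136\right)}{13} = \frac{2}{13} \cdot 138 = \frac{276}{13}$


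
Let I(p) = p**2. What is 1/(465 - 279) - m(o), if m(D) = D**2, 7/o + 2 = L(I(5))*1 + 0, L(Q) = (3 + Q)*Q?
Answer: 239045/45309972 ≈ 0.0052758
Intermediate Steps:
L(Q) = Q*(3 + Q)
o = 7/698 (o = 7/(-2 + ((5**2*(3 + 5**2))*1 + 0)) = 7/(-2 + ((25*(3 + 25))*1 + 0)) = 7/(-2 + ((25*28)*1 + 0)) = 7/(-2 + (700*1 + 0)) = 7/(-2 + (700 + 0)) = 7/(-2 + 700) = 7/698 ≈ 0.010029)
1/(465 - 279) - m(o) = 1/(465 - 279) - (7/698)**2 = 1/186 - 1*49/487204 = 1/186 - 49/487204 = 239045/45309972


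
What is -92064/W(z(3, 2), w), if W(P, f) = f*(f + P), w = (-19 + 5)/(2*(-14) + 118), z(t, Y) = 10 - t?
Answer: 6658200/77 ≈ 86470.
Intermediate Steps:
w = -7/45 (w = -14/(-28 + 118) = -14/90 = -14*1/90 = -7/45 ≈ -0.15556)
W(P, f) = f*(P + f)
-92064/W(z(3, 2), w) = -92064*(-45/(7*((10 - 1*3) - 7/45))) = -92064*(-45/(7*((10 - 3) - 7/45))) = -92064*(-45/(7*(7 - 7/45))) = -92064/((-7/45*308/45)) = -92064/(-2156/2025) = -92064*(-2025/2156) = 6658200/77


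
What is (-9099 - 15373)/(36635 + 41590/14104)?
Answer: -172576544/258370815 ≈ -0.66794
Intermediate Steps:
(-9099 - 15373)/(36635 + 41590/14104) = -24472/(36635 + 41590*(1/14104)) = -24472/(36635 + 20795/7052) = -24472/258370815/7052 = -24472*7052/258370815 = -172576544/258370815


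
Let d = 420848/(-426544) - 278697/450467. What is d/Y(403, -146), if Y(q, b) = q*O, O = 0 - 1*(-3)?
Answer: -19278416824/14518880701377 ≈ -0.0013278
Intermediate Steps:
O = 3 (O = 0 + 3 = 3)
Y(q, b) = 3*q (Y(q, b) = q*3 = 3*q)
d = -19278416824/12008999753 (d = 420848*(-1/426544) - 278697*1/450467 = -26303/26659 - 278697/450467 = -19278416824/12008999753 ≈ -1.6053)
d/Y(403, -146) = -19278416824/(12008999753*(3*403)) = -19278416824/12008999753/1209 = -19278416824/12008999753*1/1209 = -19278416824/14518880701377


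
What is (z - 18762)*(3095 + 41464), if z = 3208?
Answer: -693070686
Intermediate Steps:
(z - 18762)*(3095 + 41464) = (3208 - 18762)*(3095 + 41464) = -15554*44559 = -693070686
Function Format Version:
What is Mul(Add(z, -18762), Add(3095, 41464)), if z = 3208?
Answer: -693070686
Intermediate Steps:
Mul(Add(z, -18762), Add(3095, 41464)) = Mul(Add(3208, -18762), Add(3095, 41464)) = Mul(-15554, 44559) = -693070686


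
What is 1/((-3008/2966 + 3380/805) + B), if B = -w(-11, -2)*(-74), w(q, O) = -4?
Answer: -238763/69913484 ≈ -0.0034151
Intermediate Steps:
B = -296 (B = -1*(-4)*(-74) = 4*(-74) = -296)
1/((-3008/2966 + 3380/805) + B) = 1/((-3008/2966 + 3380/805) - 296) = 1/((-3008*1/2966 + 3380*(1/805)) - 296) = 1/((-1504/1483 + 676/161) - 296) = 1/(760364/238763 - 296) = 1/(-69913484/238763) = -238763/69913484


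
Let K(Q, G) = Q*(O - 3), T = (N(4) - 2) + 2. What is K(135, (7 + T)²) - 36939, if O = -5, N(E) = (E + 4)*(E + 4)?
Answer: -38019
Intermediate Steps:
N(E) = (4 + E)² (N(E) = (4 + E)*(4 + E) = (4 + E)²)
T = 64 (T = ((4 + 4)² - 2) + 2 = (8² - 2) + 2 = (64 - 2) + 2 = 62 + 2 = 64)
K(Q, G) = -8*Q (K(Q, G) = Q*(-5 - 3) = Q*(-8) = -8*Q)
K(135, (7 + T)²) - 36939 = -8*135 - 36939 = -1080 - 36939 = -38019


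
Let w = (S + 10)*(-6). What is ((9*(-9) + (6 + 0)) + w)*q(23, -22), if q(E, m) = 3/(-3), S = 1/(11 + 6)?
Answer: 2301/17 ≈ 135.35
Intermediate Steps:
S = 1/17 ≈ 0.058824
q(E, m) = -1 (q(E, m) = 3*(-1/3) = -1)
w = -1026/17 (w = (1/17 + 10)*(-6) = (171/17)*(-6) = -1026/17 ≈ -60.353)
((9*(-9) + (6 + 0)) + w)*q(23, -22) = ((9*(-9) + (6 + 0)) - 1026/17)*(-1) = ((-81 + 6) - 1026/17)*(-1) = (-75 - 1026/17)*(-1) = -2301/17*(-1) = 2301/17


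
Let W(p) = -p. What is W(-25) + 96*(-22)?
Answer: -2087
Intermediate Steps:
W(-25) + 96*(-22) = -1*(-25) + 96*(-22) = 25 - 2112 = -2087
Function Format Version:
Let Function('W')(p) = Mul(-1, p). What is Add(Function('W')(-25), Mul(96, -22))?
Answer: -2087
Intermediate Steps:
Add(Function('W')(-25), Mul(96, -22)) = Add(Mul(-1, -25), Mul(96, -22)) = Add(25, -2112) = -2087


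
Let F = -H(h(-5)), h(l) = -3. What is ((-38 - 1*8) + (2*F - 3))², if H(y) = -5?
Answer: 1521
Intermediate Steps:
F = 5 (F = -1*(-5) = 5)
((-38 - 1*8) + (2*F - 3))² = ((-38 - 1*8) + (2*5 - 3))² = ((-38 - 8) + (10 - 3))² = (-46 + 7)² = (-39)² = 1521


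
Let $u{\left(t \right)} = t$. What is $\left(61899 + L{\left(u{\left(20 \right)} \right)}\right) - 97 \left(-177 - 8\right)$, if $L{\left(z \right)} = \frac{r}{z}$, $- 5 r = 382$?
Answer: $\frac{3992009}{50} \approx 79840.0$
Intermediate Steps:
$r = - \frac{382}{5}$ ($r = \left(- \frac{1}{5}\right) 382 = - \frac{382}{5} \approx -76.4$)
$L{\left(z \right)} = - \frac{382}{5 z}$
$\left(61899 + L{\left(u{\left(20 \right)} \right)}\right) - 97 \left(-177 - 8\right) = \left(61899 - \frac{382}{5 \cdot 20}\right) - 97 \left(-177 - 8\right) = \left(61899 - \frac{191}{50}\right) - -17945 = \left(61899 - \frac{191}{50}\right) + 17945 = \frac{3094759}{50} + 17945 = \frac{3992009}{50}$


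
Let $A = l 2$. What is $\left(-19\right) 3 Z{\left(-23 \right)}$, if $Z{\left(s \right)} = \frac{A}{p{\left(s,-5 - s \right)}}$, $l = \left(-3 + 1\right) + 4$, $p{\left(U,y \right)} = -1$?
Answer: $228$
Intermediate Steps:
$l = 2$ ($l = -2 + 4 = 2$)
$A = 4$ ($A = 2 \cdot 2 = 4$)
$Z{\left(s \right)} = -4$ ($Z{\left(s \right)} = \frac{4}{-1} = 4 \left(-1\right) = -4$)
$\left(-19\right) 3 Z{\left(-23 \right)} = \left(-19\right) 3 \left(-4\right) = \left(-57\right) \left(-4\right) = 228$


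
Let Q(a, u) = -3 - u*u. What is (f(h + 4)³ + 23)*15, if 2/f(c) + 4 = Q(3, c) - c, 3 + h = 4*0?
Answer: 83795/243 ≈ 344.84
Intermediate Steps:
h = -3 (h = -3 + 4*0 = -3 + 0 = -3)
Q(a, u) = -3 - u²
f(c) = 2/(-7 - c - c²) (f(c) = 2/(-4 + ((-3 - c²) - c)) = 2/(-4 + (-3 - c - c²)) = 2/(-7 - c - c²))
(f(h + 4)³ + 23)*15 = ((-2/(7 + (-3 + 4) + (-3 + 4)²))³ + 23)*15 = ((-2/(7 + 1 + 1²))³ + 23)*15 = ((-2/(7 + 1 + 1))³ + 23)*15 = ((-2/9)³ + 23)*15 = (-8/729 + 23)*15 = (16759/729)*15 = 83795/243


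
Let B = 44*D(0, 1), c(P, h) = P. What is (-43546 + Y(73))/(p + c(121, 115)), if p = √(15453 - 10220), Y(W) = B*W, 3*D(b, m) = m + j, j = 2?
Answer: -348601/672 + 2881*√5233/672 ≈ -208.62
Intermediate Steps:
D(b, m) = ⅔ + m/3 (D(b, m) = (m + 2)/3 = (2 + m)/3 = ⅔ + m/3)
B = 44 (B = 44*(⅔ + (⅓)*1) = 44*(⅔ + ⅓) = 44*1 = 44)
Y(W) = 44*W
p = √5233 ≈ 72.339
(-43546 + Y(73))/(p + c(121, 115)) = (-43546 + 44*73)/(√5233 + 121) = (-43546 + 3212)/(121 + √5233) = -40334/(121 + √5233)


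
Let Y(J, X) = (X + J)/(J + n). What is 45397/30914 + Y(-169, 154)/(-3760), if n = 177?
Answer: 136600547/92989312 ≈ 1.4690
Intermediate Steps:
Y(J, X) = (J + X)/(177 + J) (Y(J, X) = (X + J)/(J + 177) = (J + X)/(177 + J))
45397/30914 + Y(-169, 154)/(-3760) = 45397/30914 + ((-169 + 154)/(177 - 169))/(-3760) = 45397*(1/30914) + (-15/8)*(-1/3760) = 45397/30914 + ((1/8)*(-15))*(-1/3760) = 45397/30914 - 15/8*(-1/3760) = 45397/30914 + 3/6016 = 136600547/92989312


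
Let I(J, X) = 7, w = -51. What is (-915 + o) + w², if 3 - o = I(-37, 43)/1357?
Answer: 2291966/1357 ≈ 1689.0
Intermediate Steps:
o = 4064/1357 (o = 3 - 7/1357 = 4064/1357 ≈ 2.9948)
(-915 + o) + w² = (-915 + 4064/1357) + (-51)² = -1237591/1357 + 2601 = 2291966/1357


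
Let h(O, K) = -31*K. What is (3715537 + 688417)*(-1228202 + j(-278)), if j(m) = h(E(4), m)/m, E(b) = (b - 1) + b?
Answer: -5409081633282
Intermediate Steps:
E(b) = -1 + 2*b (E(b) = (-1 + b) + b = -1 + 2*b)
j(m) = -31 (j(m) = (-31*m)/m = -31)
(3715537 + 688417)*(-1228202 + j(-278)) = (3715537 + 688417)*(-1228202 - 31) = 4403954*(-1228233) = -5409081633282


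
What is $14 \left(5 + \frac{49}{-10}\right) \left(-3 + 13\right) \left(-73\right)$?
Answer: $-1022$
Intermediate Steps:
$14 \left(5 + \frac{49}{-10}\right) \left(-3 + 13\right) \left(-73\right) = 14 \left(5 + 49 \left(- \frac{1}{10}\right)\right) 10 \left(-73\right) = 14 \left(5 - \frac{49}{10}\right) 10 \left(-73\right) = 14 \cdot \frac{1}{10} \cdot 10 \left(-73\right) = 14 \cdot 1 \left(-73\right) = 14 \left(-73\right) = -1022$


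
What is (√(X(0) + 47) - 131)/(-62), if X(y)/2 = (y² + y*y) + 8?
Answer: 131/62 - 3*√7/62 ≈ 1.9849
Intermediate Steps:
X(y) = 16 + 4*y² (X(y) = 2*((y² + y*y) + 8) = 2*((y² + y²) + 8) = 2*(2*y² + 8) = 2*(8 + 2*y²) = 16 + 4*y²)
(√(X(0) + 47) - 131)/(-62) = (√((16 + 4*0²) + 47) - 131)/(-62) = -(√((16 + 4*0) + 47) - 131)/62 = -(√((16 + 0) + 47) - 131)/62 = -(√(16 + 47) - 131)/62 = -(√63 - 131)/62 = -(3*√7 - 131)/62 = -(-131 + 3*√7)/62 = 131/62 - 3*√7/62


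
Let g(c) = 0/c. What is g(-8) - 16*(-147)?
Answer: 2352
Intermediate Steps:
g(c) = 0
g(-8) - 16*(-147) = 0 - 16*(-147) = 0 + 2352 = 2352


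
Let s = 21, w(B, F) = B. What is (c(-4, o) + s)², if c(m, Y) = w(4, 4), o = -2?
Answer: 625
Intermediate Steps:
c(m, Y) = 4
(c(-4, o) + s)² = (4 + 21)² = 25² = 625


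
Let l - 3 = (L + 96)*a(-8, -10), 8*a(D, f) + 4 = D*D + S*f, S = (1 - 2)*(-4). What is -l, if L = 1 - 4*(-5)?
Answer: -591/2 ≈ -295.50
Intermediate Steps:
S = 4 (S = -1*(-4) = 4)
a(D, f) = -1/2 + f/2 + D**2/8 (a(D, f) = -1/2 + (D*D + 4*f)/8 = -1/2 + (D**2 + 4*f)/8 = -1/2 + (f/2 + D**2/8) = -1/2 + f/2 + D**2/8)
L = 21 (L = 1 + 20 = 21)
l = 591/2 (l = 3 + (21 + 96)*(-1/2 + (1/2)*(-10) + (1/8)*(-8)**2) = 3 + 117*(-1/2 - 5 + (1/8)*64) = 3 + 117*(-1/2 - 5 + 8) = 3 + 117*(5/2) = 3 + 585/2 = 591/2 ≈ 295.50)
-l = -1*591/2 = -591/2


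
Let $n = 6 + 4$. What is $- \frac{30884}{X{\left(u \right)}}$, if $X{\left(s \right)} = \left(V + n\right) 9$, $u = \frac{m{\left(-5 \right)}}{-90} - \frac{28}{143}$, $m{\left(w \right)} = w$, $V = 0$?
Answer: $- \frac{15442}{45} \approx -343.16$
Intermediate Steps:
$n = 10$
$u = - \frac{361}{2574}$ ($u = - \frac{5}{-90} - \frac{28}{143} = \left(-5\right) \left(- \frac{1}{90}\right) - \frac{28}{143} = \frac{1}{18} - \frac{28}{143} = - \frac{361}{2574} \approx -0.14025$)
$X{\left(s \right)} = 90$ ($X{\left(s \right)} = \left(0 + 10\right) 9 = 10 \cdot 9 = 90$)
$- \frac{30884}{X{\left(u \right)}} = - \frac{30884}{90} = \left(-30884\right) \frac{1}{90} = - \frac{15442}{45}$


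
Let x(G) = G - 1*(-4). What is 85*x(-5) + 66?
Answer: -19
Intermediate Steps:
x(G) = 4 + G (x(G) = G + 4 = 4 + G)
85*x(-5) + 66 = 85*(4 - 5) + 66 = 85*(-1) + 66 = -85 + 66 = -19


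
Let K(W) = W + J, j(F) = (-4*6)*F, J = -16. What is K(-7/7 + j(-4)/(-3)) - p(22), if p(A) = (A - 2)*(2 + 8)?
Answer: -249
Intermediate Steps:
j(F) = -24*F
p(A) = -20 + 10*A (p(A) = (-2 + A)*10 = -20 + 10*A)
K(W) = -16 + W (K(W) = W - 16 = -16 + W)
K(-7/7 + j(-4)/(-3)) - p(22) = (-16 + (-7/7 - 24*(-4)/(-3))) - (-20 + 10*22) = (-16 + (-7*⅐ + 96*(-⅓))) - (-20 + 220) = (-16 + (-1 - 32)) - 1*200 = (-16 - 33) - 200 = -49 - 200 = -249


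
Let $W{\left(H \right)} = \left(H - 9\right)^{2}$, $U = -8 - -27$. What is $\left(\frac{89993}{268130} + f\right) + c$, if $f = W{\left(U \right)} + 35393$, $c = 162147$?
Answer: $\frac{52993303193}{268130} \approx 1.9764 \cdot 10^{5}$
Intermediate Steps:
$U = 19$ ($U = -8 + 27 = 19$)
$W{\left(H \right)} = \left(-9 + H\right)^{2}$
$f = 35493$ ($f = \left(-9 + 19\right)^{2} + 35393 = 10^{2} + 35393 = 100 + 35393 = 35493$)
$\left(\frac{89993}{268130} + f\right) + c = \left(\frac{89993}{268130} + 35493\right) + 162147 = \frac{9516828083}{268130} + 162147 = \frac{52993303193}{268130}$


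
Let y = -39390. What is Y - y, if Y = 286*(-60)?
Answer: 22230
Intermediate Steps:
Y = -17160
Y - y = -17160 - 1*(-39390) = -17160 + 39390 = 22230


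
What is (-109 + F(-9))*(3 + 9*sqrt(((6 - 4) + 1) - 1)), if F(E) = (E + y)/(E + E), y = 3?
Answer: -326 - 978*sqrt(2) ≈ -1709.1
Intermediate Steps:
F(E) = (3 + E)/(2*E) (F(E) = (E + 3)/(E + E) = (3 + E)/((2*E)) = (3 + E)*(1/(2*E)) = (3 + E)/(2*E))
(-109 + F(-9))*(3 + 9*sqrt(((6 - 4) + 1) - 1)) = (-109 + (1/2)*(3 - 9)/(-9))*(3 + 9*sqrt(((6 - 4) + 1) - 1)) = (-109 + (1/2)*(-1/9)*(-6))*(3 + 9*sqrt((2 + 1) - 1)) = (-109 + 1/3)*(3 + 9*sqrt(3 - 1)) = -326*(3 + 9*sqrt(2))/3 = -326 - 978*sqrt(2)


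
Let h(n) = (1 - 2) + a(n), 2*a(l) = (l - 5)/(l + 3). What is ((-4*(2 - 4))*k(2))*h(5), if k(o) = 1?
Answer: -8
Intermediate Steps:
a(l) = (-5 + l)/(2*(3 + l)) (a(l) = ((l - 5)/(l + 3))/2 = ((-5 + l)/(3 + l))/2 = (-5 + l)/(2*(3 + l)))
h(n) = -1 + (-5 + n)/(2*(3 + n)) (h(n) = (1 - 2) + (-5 + n)/(2*(3 + n)) = -1 + (-5 + n)/(2*(3 + n)))
((-4*(2 - 4))*k(2))*h(5) = (-4*(2 - 4)*1)*((-11 - 1*5)/(2*(3 + 5))) = (-4*(-2)*1)*((1/2)*(-11 - 5)/8) = (8*1)*((1/2)*(1/8)*(-16)) = 8*(-1) = -8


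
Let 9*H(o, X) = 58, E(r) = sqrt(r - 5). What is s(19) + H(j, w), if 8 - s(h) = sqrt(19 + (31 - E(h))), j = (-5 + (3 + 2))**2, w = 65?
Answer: 130/9 - sqrt(50 - sqrt(14)) ≈ 7.6431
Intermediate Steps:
E(r) = sqrt(-5 + r)
j = 0 (j = (-5 + 5)**2 = 0**2 = 0)
H(o, X) = 58/9 (H(o, X) = (1/9)*58 = 58/9)
s(h) = 8 - sqrt(50 - sqrt(-5 + h)) (s(h) = 8 - sqrt(19 + (31 - sqrt(-5 + h))) = 8 - sqrt(50 - sqrt(-5 + h)))
s(19) + H(j, w) = (8 - sqrt(50 - sqrt(-5 + 19))) + 58/9 = (8 - sqrt(50 - sqrt(14))) + 58/9 = 130/9 - sqrt(50 - sqrt(14))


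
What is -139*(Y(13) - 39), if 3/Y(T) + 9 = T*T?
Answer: 866943/160 ≈ 5418.4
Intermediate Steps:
Y(T) = 3/(-9 + T²) (Y(T) = 3/(-9 + T*T) = 3/(-9 + T²))
-139*(Y(13) - 39) = -139*(3/(-9 + 13²) - 39) = -139*(3/(-9 + 169) - 39) = -139*(3/160 - 39) = -139*(-6237/160) = 866943/160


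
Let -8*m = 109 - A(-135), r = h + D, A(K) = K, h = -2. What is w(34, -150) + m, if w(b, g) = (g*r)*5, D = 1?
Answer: 1439/2 ≈ 719.50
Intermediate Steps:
r = -1 (r = -2 + 1 = -1)
w(b, g) = -5*g (w(b, g) = (g*(-1))*5 = -g*5 = -5*g)
m = -61/2 (m = -(109 - 1*(-135))/8 = -(109 + 135)/8 = -⅛*244 = -61/2 ≈ -30.500)
w(34, -150) + m = -5*(-150) - 61/2 = 750 - 61/2 = 1439/2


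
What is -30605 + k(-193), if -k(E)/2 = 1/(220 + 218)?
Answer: -6702496/219 ≈ -30605.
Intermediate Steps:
k(E) = -1/219 (k(E) = -2/(220 + 218) = -2/438 = -2*1/438 = -1/219)
-30605 + k(-193) = -30605 - 1/219 = -6702496/219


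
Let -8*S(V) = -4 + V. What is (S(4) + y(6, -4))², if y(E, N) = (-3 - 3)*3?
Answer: 324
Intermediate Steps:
y(E, N) = -18 (y(E, N) = -6*3 = -18)
S(V) = ½ - V/8 (S(V) = -(-4 + V)/8 = ½ - V/8)
(S(4) + y(6, -4))² = ((½ - ⅛*4) - 18)² = ((½ - ½) - 18)² = (0 - 18)² = (-18)² = 324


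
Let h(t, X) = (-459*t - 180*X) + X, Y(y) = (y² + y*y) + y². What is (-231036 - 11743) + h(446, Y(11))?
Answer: -512470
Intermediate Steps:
Y(y) = 3*y² (Y(y) = (y² + y²) + y² = 2*y² + y² = 3*y²)
h(t, X) = -459*t - 179*X
(-231036 - 11743) + h(446, Y(11)) = (-231036 - 11743) + (-459*446 - 537*11²) = -242779 + (-204714 - 537*121) = -242779 + (-204714 - 179*363) = -242779 + (-204714 - 64977) = -242779 - 269691 = -512470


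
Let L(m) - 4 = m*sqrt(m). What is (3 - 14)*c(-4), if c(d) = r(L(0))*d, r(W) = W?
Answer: 176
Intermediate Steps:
L(m) = 4 + m**(3/2) (L(m) = 4 + m*sqrt(m) = 4 + m**(3/2))
c(d) = 4*d (c(d) = (4 + 0**(3/2))*d = (4 + 0)*d = 4*d)
(3 - 14)*c(-4) = (3 - 14)*(4*(-4)) = -11*(-16) = 176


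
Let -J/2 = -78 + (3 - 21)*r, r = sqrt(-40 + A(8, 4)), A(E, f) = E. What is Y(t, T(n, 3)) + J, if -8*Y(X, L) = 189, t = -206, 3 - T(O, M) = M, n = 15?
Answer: 1059/8 + 144*I*sqrt(2) ≈ 132.38 + 203.65*I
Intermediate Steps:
T(O, M) = 3 - M
r = 4*I*sqrt(2) (r = sqrt(-40 + 8) = sqrt(-32) = 4*I*sqrt(2) ≈ 5.6569*I)
Y(X, L) = -189/8 (Y(X, L) = -1/8*189 = -189/8)
J = 156 + 144*I*sqrt(2) (J = -2*(-78 + (3 - 21)*(4*I*sqrt(2))) = -2*(-78 - 72*I*sqrt(2)) = 156 + 144*I*sqrt(2) ≈ 156.0 + 203.65*I)
Y(t, T(n, 3)) + J = -189/8 + (156 + 144*I*sqrt(2)) = 1059/8 + 144*I*sqrt(2)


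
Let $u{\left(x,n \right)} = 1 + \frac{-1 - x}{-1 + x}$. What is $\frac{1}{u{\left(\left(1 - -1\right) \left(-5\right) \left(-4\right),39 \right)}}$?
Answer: $- \frac{39}{2} \approx -19.5$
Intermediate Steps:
$\frac{1}{u{\left(\left(1 - -1\right) \left(-5\right) \left(-4\right),39 \right)}} = \frac{1}{\left(-2\right) \frac{1}{-1 + \left(1 - -1\right) \left(-5\right) \left(-4\right)}} = \frac{1}{\left(-2\right) \frac{1}{-1 + \left(1 + 1\right) \left(-5\right) \left(-4\right)}} = \frac{1}{\left(-2\right) \frac{1}{-1 + 2 \left(-5\right) \left(-4\right)}} = \frac{1}{\left(-2\right) \frac{1}{-1 - -40}} = \frac{1}{\left(-2\right) \frac{1}{-1 + 40}} = \frac{1}{\left(-2\right) \frac{1}{39}} = \frac{1}{- \frac{2}{39}} = - \frac{39}{2}$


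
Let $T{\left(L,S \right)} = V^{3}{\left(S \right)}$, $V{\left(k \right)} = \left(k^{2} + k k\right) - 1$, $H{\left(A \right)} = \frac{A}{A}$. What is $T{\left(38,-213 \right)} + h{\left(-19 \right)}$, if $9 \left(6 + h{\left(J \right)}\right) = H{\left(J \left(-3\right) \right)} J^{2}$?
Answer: $\frac{6723505403510284}{9} \approx 7.4706 \cdot 10^{14}$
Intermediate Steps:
$H{\left(A \right)} = 1$
$h{\left(J \right)} = -6 + \frac{J^{2}}{9}$ ($h{\left(J \right)} = -6 + \frac{1 J^{2}}{9} = -6 + \frac{J^{2}}{9}$)
$V{\left(k \right)} = -1 + 2 k^{2}$ ($V{\left(k \right)} = \left(k^{2} + k^{2}\right) - 1 = 2 k^{2} - 1 = -1 + 2 k^{2}$)
$T{\left(L,S \right)} = \left(-1 + 2 S^{2}\right)^{3}$
$T{\left(38,-213 \right)} + h{\left(-19 \right)} = \left(-1 + 2 \left(-213\right)^{2}\right)^{3} - \left(6 - \frac{\left(-19\right)^{2}}{9}\right) = \left(-1 + 2 \cdot 45369\right)^{3} + \left(-6 + \frac{1}{9} \cdot 361\right) = \left(-1 + 90738\right)^{3} + \left(-6 + \frac{361}{9}\right) = 90737^{3} + \frac{307}{9} = 747056155945553 + \frac{307}{9} = \frac{6723505403510284}{9}$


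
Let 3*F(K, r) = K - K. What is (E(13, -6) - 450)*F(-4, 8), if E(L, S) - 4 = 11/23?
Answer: 0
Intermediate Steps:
E(L, S) = 103/23 (E(L, S) = 4 + 11/23 = 103/23)
F(K, r) = 0 (F(K, r) = (K - K)/3 = (⅓)*0 = 0)
(E(13, -6) - 450)*F(-4, 8) = (103/23 - 450)*0 = -10247/23*0 = 0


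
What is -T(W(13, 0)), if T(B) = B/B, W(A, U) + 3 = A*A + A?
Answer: -1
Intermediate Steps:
W(A, U) = -3 + A + A**2 (W(A, U) = -3 + (A*A + A) = -3 + (A**2 + A) = -3 + (A + A**2) = -3 + A + A**2)
T(B) = 1
-T(W(13, 0)) = -1*1 = -1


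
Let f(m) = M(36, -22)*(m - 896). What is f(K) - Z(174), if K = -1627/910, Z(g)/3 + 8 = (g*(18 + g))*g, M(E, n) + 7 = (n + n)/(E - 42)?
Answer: -15869718649/910 ≈ -1.7439e+7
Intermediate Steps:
M(E, n) = -7 + 2*n/(-42 + E) (M(E, n) = -7 + (n + n)/(E - 42) = -7 + (2*n)/(-42 + E) = -7 + 2*n/(-42 + E))
Z(g) = -24 + 3*g²*(18 + g) (Z(g) = -24 + 3*((g*(18 + g))*g) = -24 + 3*(g²*(18 + g)) = -24 + 3*g²*(18 + g))
K = -1627/910 (K = -1627*1/910 = -1627/910 ≈ -1.7879)
f(m) = -896/3 + m/3 (f(m) = ((294 - 7*36 + 2*(-22))/(-42 + 36))*(m - 896) = ((294 - 252 - 44)/(-6))*(-896 + m) = (-⅙*(-2))*(-896 + m) = (-896 + m)/3 = -896/3 + m/3)
f(K) - Z(174) = (-896/3 + (⅓)*(-1627/910)) - (-24 + 3*174³ + 54*174²) = (-896/3 - 1627/2730) - (-24 + 3*5268024 + 54*30276) = -272329/910 - (-24 + 15804072 + 1634904) = -272329/910 - 1*17438952 = -272329/910 - 17438952 = -15869718649/910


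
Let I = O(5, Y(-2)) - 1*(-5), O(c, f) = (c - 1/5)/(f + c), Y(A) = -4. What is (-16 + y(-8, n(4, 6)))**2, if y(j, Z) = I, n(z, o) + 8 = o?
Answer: 961/25 ≈ 38.440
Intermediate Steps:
n(z, o) = -8 + o
O(c, f) = (-1/5 + c)/(c + f) (O(c, f) = (c - 1*1/5)/(c + f) = (c - 1/5)/(c + f) = (-1/5 + c)/(c + f))
I = 49/5 (I = (-1/5 + 5)/(5 - 4) - 1*(-5) = (24/5)/1 + 5 = 1*(24/5) + 5 = 24/5 + 5 = 49/5 ≈ 9.8000)
y(j, Z) = 49/5
(-16 + y(-8, n(4, 6)))**2 = (-16 + 49/5)**2 = (-31/5)**2 = 961/25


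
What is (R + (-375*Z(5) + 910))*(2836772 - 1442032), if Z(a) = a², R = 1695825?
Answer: 2353428486400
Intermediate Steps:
(R + (-375*Z(5) + 910))*(2836772 - 1442032) = (1695825 + (-375*5² + 910))*(2836772 - 1442032) = (1695825 + (-375*25 + 910))*1394740 = (1695825 + (-9375 + 910))*1394740 = (1695825 - 8465)*1394740 = 1687360*1394740 = 2353428486400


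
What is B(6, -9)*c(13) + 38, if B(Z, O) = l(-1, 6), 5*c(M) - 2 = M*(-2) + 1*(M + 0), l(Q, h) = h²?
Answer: -206/5 ≈ -41.200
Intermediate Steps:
c(M) = ⅖ - M/5 (c(M) = ⅖ + (M*(-2) + 1*(M + 0))/5 = ⅖ + (-2*M + 1*M)/5 = ⅖ + (-2*M + M)/5 = ⅖ + (-M)/5 = ⅖ - M/5)
B(Z, O) = 36 (B(Z, O) = 6² = 36)
B(6, -9)*c(13) + 38 = 36*(⅖ - ⅕*13) + 38 = 36*(⅖ - 13/5) + 38 = 36*(-11/5) + 38 = -396/5 + 38 = -206/5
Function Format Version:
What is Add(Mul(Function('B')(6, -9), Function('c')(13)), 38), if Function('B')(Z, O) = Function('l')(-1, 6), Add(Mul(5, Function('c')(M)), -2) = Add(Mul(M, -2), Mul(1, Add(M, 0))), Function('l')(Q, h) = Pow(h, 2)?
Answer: Rational(-206, 5) ≈ -41.200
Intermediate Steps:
Function('c')(M) = Add(Rational(2, 5), Mul(Rational(-1, 5), M)) (Function('c')(M) = Add(Rational(2, 5), Mul(Rational(1, 5), Add(Mul(M, -2), Mul(1, Add(M, 0))))) = Add(Rational(2, 5), Mul(Rational(1, 5), Add(Mul(-2, M), Mul(1, M)))) = Add(Rational(2, 5), Mul(Rational(1, 5), Add(Mul(-2, M), M))) = Add(Rational(2, 5), Mul(Rational(1, 5), Mul(-1, M))) = Add(Rational(2, 5), Mul(Rational(-1, 5), M)))
Function('B')(Z, O) = 36 (Function('B')(Z, O) = Pow(6, 2) = 36)
Add(Mul(Function('B')(6, -9), Function('c')(13)), 38) = Add(Mul(36, Add(Rational(2, 5), Mul(Rational(-1, 5), 13))), 38) = Add(Mul(36, Add(Rational(2, 5), Rational(-13, 5))), 38) = Add(Mul(36, Rational(-11, 5)), 38) = Add(Rational(-396, 5), 38) = Rational(-206, 5)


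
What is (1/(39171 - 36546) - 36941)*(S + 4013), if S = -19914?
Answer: 1541921941724/2625 ≈ 5.8740e+8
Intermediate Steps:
(1/(39171 - 36546) - 36941)*(S + 4013) = (1/(39171 - 36546) - 36941)*(-19914 + 4013) = (1/2625 - 36941)*(-15901) = -96970124/2625*(-15901) = 1541921941724/2625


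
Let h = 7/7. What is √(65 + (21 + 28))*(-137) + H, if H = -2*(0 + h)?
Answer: -2 - 137*√114 ≈ -1464.8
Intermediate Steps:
h = 1 (h = 7*(⅐) = 1)
H = -2 (H = -2*(0 + 1) = -2*1 = -2)
√(65 + (21 + 28))*(-137) + H = √(65 + (21 + 28))*(-137) - 2 = √(65 + 49)*(-137) - 2 = √114*(-137) - 2 = -137*√114 - 2 = -2 - 137*√114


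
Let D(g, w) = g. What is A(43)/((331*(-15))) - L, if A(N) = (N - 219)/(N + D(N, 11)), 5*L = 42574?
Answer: -1817867138/213495 ≈ -8514.8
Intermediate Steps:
L = 42574/5 (L = (⅕)*42574 = 42574/5 ≈ 8514.8)
A(N) = (-219 + N)/(2*N) (A(N) = (N - 219)/(N + N) = (-219 + N)/((2*N)) = (-219 + N)*(1/(2*N)) = (-219 + N)/(2*N))
A(43)/((331*(-15))) - L = ((½)*(-219 + 43)/43)/((331*(-15))) - 1*42574/5 = ((½)*(1/43)*(-176))/(-4965) - 42574/5 = -88/43*(-1/4965) - 42574/5 = 88/213495 - 42574/5 = -1817867138/213495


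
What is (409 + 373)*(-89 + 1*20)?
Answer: -53958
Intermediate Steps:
(409 + 373)*(-89 + 1*20) = 782*(-89 + 20) = 782*(-69) = -53958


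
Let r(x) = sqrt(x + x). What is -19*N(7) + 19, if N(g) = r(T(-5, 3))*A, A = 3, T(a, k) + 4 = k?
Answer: 19 - 57*I*sqrt(2) ≈ 19.0 - 80.61*I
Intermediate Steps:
T(a, k) = -4 + k
r(x) = sqrt(2)*sqrt(x) (r(x) = sqrt(2*x) = sqrt(2)*sqrt(x))
N(g) = 3*I*sqrt(2) (N(g) = (sqrt(2)*sqrt(-4 + 3))*3 = (sqrt(2)*sqrt(-1))*3 = (sqrt(2)*I)*3 = (I*sqrt(2))*3 = 3*I*sqrt(2))
-19*N(7) + 19 = -57*I*sqrt(2) + 19 = 19 - 57*I*sqrt(2)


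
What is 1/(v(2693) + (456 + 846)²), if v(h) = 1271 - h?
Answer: 1/1693782 ≈ 5.9039e-7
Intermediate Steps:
1/(v(2693) + (456 + 846)²) = 1/((1271 - 1*2693) + (456 + 846)²) = 1/((1271 - 2693) + 1302²) = 1/(-1422 + 1695204) = 1/1693782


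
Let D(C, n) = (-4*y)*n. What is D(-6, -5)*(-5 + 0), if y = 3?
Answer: -300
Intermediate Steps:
D(C, n) = -12*n (D(C, n) = (-4*3)*n = -12*n)
D(-6, -5)*(-5 + 0) = (-12*(-5))*(-5 + 0) = 60*(-5) = -300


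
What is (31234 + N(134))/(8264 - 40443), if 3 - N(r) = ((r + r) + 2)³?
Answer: 19651763/32179 ≈ 610.70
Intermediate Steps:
N(r) = 3 - (2 + 2*r)³ (N(r) = 3 - ((r + r) + 2)³ = 3 - (2*r + 2)³ = 3 - (2 + 2*r)³)
(31234 + N(134))/(8264 - 40443) = (31234 + (3 - 8*(1 + 134)³))/(8264 - 40443) = (31234 + (3 - 8*135³))/(-32179) = (31234 + (3 - 8*2460375))*(-1/32179) = (31234 + (3 - 19683000))*(-1/32179) = (31234 - 19682997)*(-1/32179) = -19651763*(-1/32179) = 19651763/32179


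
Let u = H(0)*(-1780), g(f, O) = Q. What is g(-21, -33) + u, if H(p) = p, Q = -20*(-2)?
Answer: 40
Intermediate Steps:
Q = 40
g(f, O) = 40
u = 0 (u = 0*(-1780) = 0)
g(-21, -33) + u = 40 + 0 = 40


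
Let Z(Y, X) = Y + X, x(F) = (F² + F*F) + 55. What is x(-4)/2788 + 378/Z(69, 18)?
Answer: 353811/80852 ≈ 4.3760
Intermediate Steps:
x(F) = 55 + 2*F² (x(F) = (F² + F²) + 55 = 2*F² + 55 = 55 + 2*F²)
Z(Y, X) = X + Y
x(-4)/2788 + 378/Z(69, 18) = (55 + 2*(-4)²)/2788 + 378/(18 + 69) = (55 + 2*16)*(1/2788) + 378/87 = (55 + 32)*(1/2788) + 378*(1/87) = 87*(1/2788) + 126/29 = 87/2788 + 126/29 = 353811/80852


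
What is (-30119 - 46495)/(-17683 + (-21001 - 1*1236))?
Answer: 38307/19960 ≈ 1.9192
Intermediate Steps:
(-30119 - 46495)/(-17683 + (-21001 - 1*1236)) = -76614/(-17683 + (-21001 - 1236)) = -76614/(-17683 - 22237) = -76614/(-39920) = -76614*(-1/39920) = 38307/19960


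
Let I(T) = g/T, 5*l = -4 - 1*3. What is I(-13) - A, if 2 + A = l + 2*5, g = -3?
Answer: -414/65 ≈ -6.3692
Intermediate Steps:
l = -7/5 (l = (-4 - 1*3)/5 = (-4 - 3)/5 = (1/5)*(-7) = -7/5 ≈ -1.4000)
I(T) = -3/T
A = 33/5 (A = -2 + (-7/5 + 2*5) = -2 + (-7/5 + 10) = -2 + 43/5 = 33/5 ≈ 6.6000)
I(-13) - A = -3/(-13) - 1*33/5 = -3*(-1/13) - 33/5 = 3/13 - 33/5 = -414/65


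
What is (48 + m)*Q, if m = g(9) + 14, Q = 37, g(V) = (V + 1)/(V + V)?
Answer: 20831/9 ≈ 2314.6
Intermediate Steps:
g(V) = (1 + V)/(2*V) (g(V) = (1 + V)/((2*V)) = (1 + V)*(1/(2*V)) = (1 + V)/(2*V))
m = 131/9 (m = (½)*(1 + 9)/9 + 14 = (½)*(⅑)*10 + 14 = 5/9 + 14 = 131/9 ≈ 14.556)
(48 + m)*Q = (48 + 131/9)*37 = (563/9)*37 = 20831/9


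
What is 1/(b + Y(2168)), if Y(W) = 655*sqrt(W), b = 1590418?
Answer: 795209/1264249644262 - 655*sqrt(542)/1264249644262 ≈ 6.1693e-7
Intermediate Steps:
1/(b + Y(2168)) = 1/(1590418 + 655*sqrt(2168)) = 1/(1590418 + 655*(2*sqrt(542))) = 1/(1590418 + 1310*sqrt(542))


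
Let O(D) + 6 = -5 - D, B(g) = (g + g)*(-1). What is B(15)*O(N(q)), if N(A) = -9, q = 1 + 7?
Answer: 60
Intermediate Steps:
q = 8
B(g) = -2*g (B(g) = (2*g)*(-1) = -2*g)
O(D) = -11 - D (O(D) = -6 + (-5 - D) = -11 - D)
B(15)*O(N(q)) = (-2*15)*(-11 - 1*(-9)) = -30*(-11 + 9) = -30*(-2) = 60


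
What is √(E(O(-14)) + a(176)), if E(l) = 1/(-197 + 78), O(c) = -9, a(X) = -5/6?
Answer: I*√429114/714 ≈ 0.91746*I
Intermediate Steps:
a(X) = -⅚ (a(X) = -5*⅙ = -⅚)
E(l) = -1/119 (E(l) = 1/(-119) = -1/119)
√(E(O(-14)) + a(176)) = √(-1/119 - ⅚) = √(-601/714) = I*√429114/714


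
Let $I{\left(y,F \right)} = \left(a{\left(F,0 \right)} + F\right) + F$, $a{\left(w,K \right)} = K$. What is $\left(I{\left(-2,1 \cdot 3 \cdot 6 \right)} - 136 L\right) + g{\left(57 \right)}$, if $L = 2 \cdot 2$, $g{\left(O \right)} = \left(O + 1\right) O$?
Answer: $2798$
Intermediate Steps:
$g{\left(O \right)} = O \left(1 + O\right)$ ($g{\left(O \right)} = \left(1 + O\right) O = O \left(1 + O\right)$)
$L = 4$
$I{\left(y,F \right)} = 2 F$ ($I{\left(y,F \right)} = \left(0 + F\right) + F = F + F = 2 F$)
$\left(I{\left(-2,1 \cdot 3 \cdot 6 \right)} - 136 L\right) + g{\left(57 \right)} = \left(2 \cdot 1 \cdot 3 \cdot 6 - 544\right) + 57 \left(1 + 57\right) = \left(2 \cdot 3 \cdot 6 - 544\right) + 57 \cdot 58 = \left(2 \cdot 18 - 544\right) + 3306 = \left(36 - 544\right) + 3306 = -508 + 3306 = 2798$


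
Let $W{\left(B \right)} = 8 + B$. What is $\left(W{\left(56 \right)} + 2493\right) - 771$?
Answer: $1786$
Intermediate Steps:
$\left(W{\left(56 \right)} + 2493\right) - 771 = \left(\left(8 + 56\right) + 2493\right) - 771 = \left(64 + 2493\right) - 771 = 2557 - 771 = 1786$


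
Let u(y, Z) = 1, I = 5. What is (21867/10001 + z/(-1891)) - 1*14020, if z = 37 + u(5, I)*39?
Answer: -265104121399/18911891 ≈ -14018.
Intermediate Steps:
z = 76 (z = 37 + 1*39 = 37 + 39 = 76)
(21867/10001 + z/(-1891)) - 1*14020 = (21867/10001 + 76/(-1891)) - 1*14020 = (21867*(1/10001) + 76*(-1/1891)) - 14020 = (21867/10001 - 76/1891) - 14020 = 40590421/18911891 - 14020 = -265104121399/18911891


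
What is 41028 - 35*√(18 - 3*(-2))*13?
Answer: 41028 - 910*√6 ≈ 38799.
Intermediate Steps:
41028 - 35*√(18 - 3*(-2))*13 = 41028 - 35*√(18 + 6)*13 = 41028 - 70*√6*13 = 41028 - 910*√6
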